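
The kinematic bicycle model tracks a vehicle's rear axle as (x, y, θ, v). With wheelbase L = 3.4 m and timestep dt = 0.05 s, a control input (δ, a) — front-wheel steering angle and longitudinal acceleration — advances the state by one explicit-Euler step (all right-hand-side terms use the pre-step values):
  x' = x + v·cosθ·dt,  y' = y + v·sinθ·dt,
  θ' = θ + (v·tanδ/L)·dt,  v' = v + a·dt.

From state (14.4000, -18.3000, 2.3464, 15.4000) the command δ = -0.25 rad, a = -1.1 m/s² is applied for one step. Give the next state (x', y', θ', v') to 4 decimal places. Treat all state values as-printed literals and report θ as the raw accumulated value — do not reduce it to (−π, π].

(13.8609, -17.7502, 2.2886, 15.3450)

x' = 14.4000 + 15.4000·cos(2.3464)·0.05 = 13.8609
y' = -18.3000 + 15.4000·sin(2.3464)·0.05 = -17.7502
θ' = 2.3464 + (15.4000/3.4)·tan(-0.25)·0.05 = 2.2886
v' = 15.4000 − 1.1000·0.05 = 15.3450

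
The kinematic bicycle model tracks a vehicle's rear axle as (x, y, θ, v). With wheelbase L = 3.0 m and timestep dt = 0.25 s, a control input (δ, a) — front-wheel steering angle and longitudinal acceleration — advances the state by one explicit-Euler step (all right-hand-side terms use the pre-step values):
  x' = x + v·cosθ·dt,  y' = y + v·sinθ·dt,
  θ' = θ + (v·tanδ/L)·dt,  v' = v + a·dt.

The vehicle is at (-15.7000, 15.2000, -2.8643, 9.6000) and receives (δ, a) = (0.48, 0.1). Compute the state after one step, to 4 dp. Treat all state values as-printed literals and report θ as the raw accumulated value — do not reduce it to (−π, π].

(-18.0083, 14.5430, -2.4478, 9.6250)

x' = -15.7000 + 9.6000·cos(-2.8643)·0.25 = -18.0083
y' = 15.2000 + 9.6000·sin(-2.8643)·0.25 = 14.5430
θ' = -2.8643 + (9.6000/3.0)·tan(0.48)·0.25 = -2.4478
v' = 9.6000 + 0.1000·0.25 = 9.6250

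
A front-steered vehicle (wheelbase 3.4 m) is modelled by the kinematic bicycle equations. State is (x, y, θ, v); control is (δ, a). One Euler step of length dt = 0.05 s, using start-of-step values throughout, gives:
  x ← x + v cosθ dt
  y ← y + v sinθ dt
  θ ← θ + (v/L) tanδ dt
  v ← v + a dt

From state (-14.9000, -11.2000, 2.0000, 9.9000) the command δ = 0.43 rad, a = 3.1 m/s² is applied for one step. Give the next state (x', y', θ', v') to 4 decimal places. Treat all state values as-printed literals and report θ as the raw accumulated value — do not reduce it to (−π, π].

(-15.1060, -10.7499, 2.0668, 10.0550)

x' = -14.9000 + 9.9000·cos(2.0000)·0.05 = -15.1060
y' = -11.2000 + 9.9000·sin(2.0000)·0.05 = -10.7499
θ' = 2.0000 + (9.9000/3.4)·tan(0.43)·0.05 = 2.0668
v' = 9.9000 + 3.1000·0.05 = 10.0550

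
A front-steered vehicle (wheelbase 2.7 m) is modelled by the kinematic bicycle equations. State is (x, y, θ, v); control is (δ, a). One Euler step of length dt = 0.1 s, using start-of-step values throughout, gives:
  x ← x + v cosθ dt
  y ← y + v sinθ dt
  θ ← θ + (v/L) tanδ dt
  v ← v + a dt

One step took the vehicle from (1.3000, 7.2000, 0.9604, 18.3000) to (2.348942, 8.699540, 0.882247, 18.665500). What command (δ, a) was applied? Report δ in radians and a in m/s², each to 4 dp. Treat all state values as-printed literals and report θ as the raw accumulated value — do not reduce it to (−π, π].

δ = -0.1148, a = 3.6550

a = (v'−v)/dt = (0.365500)/0.1 = 3.6550
Δθ = θ'−θ = -0.078153;  (v·dt/L) = 18.3000·0.1/2.7 = 0.677778
tan δ = Δθ·L/(v·dt) = -0.115308  →  δ = -0.1148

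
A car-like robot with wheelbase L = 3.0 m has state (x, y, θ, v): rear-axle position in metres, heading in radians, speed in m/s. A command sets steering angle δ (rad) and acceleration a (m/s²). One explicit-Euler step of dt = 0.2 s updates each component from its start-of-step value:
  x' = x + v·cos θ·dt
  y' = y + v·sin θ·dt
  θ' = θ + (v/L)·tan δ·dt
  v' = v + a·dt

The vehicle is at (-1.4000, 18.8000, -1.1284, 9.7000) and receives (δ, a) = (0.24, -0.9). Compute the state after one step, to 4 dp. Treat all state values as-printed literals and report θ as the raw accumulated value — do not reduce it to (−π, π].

x' = -1.4000 + 9.7000·cos(-1.1284)·0.2 = -0.5695
y' = 18.8000 + 9.7000·sin(-1.1284)·0.2 = 17.0468
θ' = -1.1284 + (9.7000/3.0)·tan(0.24)·0.2 = -0.9701
v' = 9.7000 − 0.9000·0.2 = 9.5200

(-0.5695, 17.0468, -0.9701, 9.5200)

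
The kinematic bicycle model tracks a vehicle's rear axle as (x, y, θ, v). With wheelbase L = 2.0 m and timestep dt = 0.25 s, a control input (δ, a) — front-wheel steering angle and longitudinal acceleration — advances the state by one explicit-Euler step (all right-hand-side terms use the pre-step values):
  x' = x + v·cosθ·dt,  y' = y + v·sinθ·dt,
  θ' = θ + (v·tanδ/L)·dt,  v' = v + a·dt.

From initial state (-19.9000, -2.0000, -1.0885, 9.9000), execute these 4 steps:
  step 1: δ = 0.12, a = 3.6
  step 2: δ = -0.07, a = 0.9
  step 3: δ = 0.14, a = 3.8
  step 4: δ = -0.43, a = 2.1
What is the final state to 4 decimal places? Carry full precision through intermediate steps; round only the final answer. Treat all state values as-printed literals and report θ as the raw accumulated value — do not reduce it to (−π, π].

after step 1 (δ=0.12, a=3.6): (-18.752058, -4.192682, -0.939283, 10.800000)
after step 2 (δ=-0.07, a=0.9): (-17.158068, -6.371947, -1.033938, 11.025000)
after step 3 (δ=0.14, a=3.8): (-15.748414, -8.740446, -0.839730, 11.975000)
after step 4 (δ=-0.43, a=2.1): (-13.749595, -10.969182, -1.526228, 12.500000)

(-13.7496, -10.9692, -1.5262, 12.5000)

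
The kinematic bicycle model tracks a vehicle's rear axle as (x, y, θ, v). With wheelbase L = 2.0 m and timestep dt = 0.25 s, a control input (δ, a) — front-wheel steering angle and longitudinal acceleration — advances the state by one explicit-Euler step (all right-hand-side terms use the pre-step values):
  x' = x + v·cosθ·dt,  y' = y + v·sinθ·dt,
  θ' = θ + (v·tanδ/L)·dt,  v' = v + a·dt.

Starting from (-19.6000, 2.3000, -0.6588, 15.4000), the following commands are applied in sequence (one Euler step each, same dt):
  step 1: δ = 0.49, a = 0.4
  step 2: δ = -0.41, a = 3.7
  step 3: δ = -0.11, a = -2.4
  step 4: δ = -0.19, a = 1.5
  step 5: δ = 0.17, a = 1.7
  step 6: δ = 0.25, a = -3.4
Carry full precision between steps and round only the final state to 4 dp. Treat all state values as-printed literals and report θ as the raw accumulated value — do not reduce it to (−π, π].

after step 1 (δ=0.49, a=0.4): (-16.555699, -0.056848, 0.367972, 15.500000)
after step 2 (δ=-0.41, a=3.7): (-12.940097, 1.337082, -0.474126, 16.425000)
after step 3 (δ=-0.11, a=-2.4): (-9.286798, -0.537670, -0.700885, 15.825000)
after step 4 (δ=-0.19, a=1.5): (-6.263148, -3.089033, -1.081318, 16.200000)
after step 5 (δ=0.17, a=1.7): (-4.358976, -6.663474, -0.733712, 16.625000)
after step 6 (δ=0.25, a=-3.4): (-1.272156, -9.446630, -0.203080, 15.775000)

(-1.2722, -9.4466, -0.2031, 15.7750)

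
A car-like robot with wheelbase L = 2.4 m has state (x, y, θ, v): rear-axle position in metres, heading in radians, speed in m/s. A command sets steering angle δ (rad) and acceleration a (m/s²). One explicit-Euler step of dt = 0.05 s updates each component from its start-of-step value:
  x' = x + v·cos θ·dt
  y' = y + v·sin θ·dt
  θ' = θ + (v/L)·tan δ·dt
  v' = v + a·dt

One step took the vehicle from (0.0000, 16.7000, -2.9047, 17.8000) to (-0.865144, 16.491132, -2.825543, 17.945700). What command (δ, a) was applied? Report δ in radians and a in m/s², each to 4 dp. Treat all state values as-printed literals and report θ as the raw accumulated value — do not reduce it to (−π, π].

δ = 0.2103, a = 2.9140

a = (v'−v)/dt = (0.145700)/0.05 = 2.9140
Δθ = θ'−θ = 0.079157;  (v·dt/L) = 17.8000·0.05/2.4 = 0.370833
tan δ = Δθ·L/(v·dt) = 0.213457  →  δ = 0.2103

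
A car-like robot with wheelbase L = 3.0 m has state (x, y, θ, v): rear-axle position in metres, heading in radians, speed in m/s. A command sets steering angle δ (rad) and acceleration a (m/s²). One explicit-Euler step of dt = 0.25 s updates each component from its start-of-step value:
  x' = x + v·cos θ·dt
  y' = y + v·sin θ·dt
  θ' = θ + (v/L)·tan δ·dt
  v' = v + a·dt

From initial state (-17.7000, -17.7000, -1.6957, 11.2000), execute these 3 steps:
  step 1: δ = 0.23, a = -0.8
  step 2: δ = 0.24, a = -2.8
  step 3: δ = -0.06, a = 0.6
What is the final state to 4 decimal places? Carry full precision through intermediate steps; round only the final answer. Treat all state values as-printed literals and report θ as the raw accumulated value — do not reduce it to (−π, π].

(-16.9867, -25.6621, -1.3044, 10.4500)

after step 1 (δ=0.23, a=-0.8): (-18.048822, -20.478187, -1.477166, 11.000000)
after step 2 (δ=0.24, a=-2.8): (-17.791715, -23.216142, -1.252843, 10.300000)
after step 3 (δ=-0.06, a=0.6): (-16.986709, -25.662075, -1.304404, 10.450000)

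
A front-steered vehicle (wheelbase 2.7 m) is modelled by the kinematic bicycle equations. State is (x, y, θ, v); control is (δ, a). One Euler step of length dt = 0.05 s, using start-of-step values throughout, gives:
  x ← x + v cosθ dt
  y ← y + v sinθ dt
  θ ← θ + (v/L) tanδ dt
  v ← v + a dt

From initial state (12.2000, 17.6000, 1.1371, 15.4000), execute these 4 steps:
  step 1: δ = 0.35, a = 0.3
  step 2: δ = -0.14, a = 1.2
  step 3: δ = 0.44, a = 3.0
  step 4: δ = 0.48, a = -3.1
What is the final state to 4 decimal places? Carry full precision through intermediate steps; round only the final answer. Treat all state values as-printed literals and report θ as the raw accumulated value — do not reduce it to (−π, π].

(13.2345, 20.5092, 1.4865, 15.4700)

after step 1 (δ=0.35, a=0.3): (12.523575, 18.298712, 1.241201, 15.415000)
after step 2 (δ=-0.14, a=1.2): (12.773037, 19.027975, 1.200973, 15.475000)
after step 3 (δ=0.44, a=3.0): (13.052709, 19.749413, 1.335886, 15.625000)
after step 4 (δ=0.48, a=-3.1): (13.234550, 20.509206, 1.486526, 15.470000)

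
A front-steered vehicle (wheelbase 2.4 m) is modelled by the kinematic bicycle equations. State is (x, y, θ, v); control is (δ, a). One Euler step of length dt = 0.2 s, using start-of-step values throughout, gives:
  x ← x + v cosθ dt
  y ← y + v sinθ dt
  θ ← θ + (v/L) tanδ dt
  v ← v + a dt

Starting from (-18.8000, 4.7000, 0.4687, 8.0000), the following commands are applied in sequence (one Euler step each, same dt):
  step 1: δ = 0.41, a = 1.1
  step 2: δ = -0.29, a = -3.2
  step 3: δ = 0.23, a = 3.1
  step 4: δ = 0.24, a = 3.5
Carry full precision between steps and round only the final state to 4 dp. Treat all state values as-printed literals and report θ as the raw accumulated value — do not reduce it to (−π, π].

(-13.6377, 8.4101, 0.8692, 8.9000)

after step 1 (δ=0.41, a=1.1): (-17.372550, 5.422763, 0.758454, 8.220000)
after step 2 (δ=-0.29, a=-3.2): (-16.179170, 6.553506, 0.554041, 7.580000)
after step 3 (δ=0.23, a=3.1): (-14.889956, 7.351117, 0.701942, 8.200000)
after step 4 (δ=0.24, a=3.5): (-13.637669, 8.410068, 0.869165, 8.900000)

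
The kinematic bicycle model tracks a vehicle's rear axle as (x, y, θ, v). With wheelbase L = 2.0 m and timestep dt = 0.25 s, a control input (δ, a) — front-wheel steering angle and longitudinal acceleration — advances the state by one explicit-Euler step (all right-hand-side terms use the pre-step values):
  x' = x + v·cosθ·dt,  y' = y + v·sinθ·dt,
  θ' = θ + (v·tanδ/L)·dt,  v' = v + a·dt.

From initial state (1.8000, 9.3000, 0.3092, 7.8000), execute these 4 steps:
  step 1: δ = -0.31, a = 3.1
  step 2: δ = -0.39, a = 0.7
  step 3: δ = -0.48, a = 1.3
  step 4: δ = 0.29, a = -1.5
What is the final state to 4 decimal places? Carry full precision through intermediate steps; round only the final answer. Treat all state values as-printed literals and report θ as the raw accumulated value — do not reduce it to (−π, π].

(8.9776, 7.0226, -0.6746, 8.7000)

after step 1 (δ=-0.31, a=3.1): (3.657526, 9.893379, -0.003119, 8.575000)
after step 2 (δ=-0.39, a=0.7): (5.801265, 9.886691, -0.443719, 8.750000)
after step 3 (δ=-0.48, a=1.3): (7.776931, 8.947595, -1.013137, 9.075000)
after step 4 (δ=0.29, a=-1.5): (8.977557, 7.022570, -0.674625, 8.700000)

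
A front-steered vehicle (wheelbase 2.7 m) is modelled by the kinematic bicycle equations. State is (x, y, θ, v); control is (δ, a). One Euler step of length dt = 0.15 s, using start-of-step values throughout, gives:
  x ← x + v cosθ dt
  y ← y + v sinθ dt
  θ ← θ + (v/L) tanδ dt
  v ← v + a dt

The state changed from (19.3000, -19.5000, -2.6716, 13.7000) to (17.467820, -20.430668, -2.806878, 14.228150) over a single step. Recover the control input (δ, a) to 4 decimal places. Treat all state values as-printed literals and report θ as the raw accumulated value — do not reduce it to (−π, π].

δ = -0.1759, a = 3.5210

a = (v'−v)/dt = (0.528150)/0.15 = 3.5210
Δθ = θ'−θ = -0.135278;  (v·dt/L) = 13.7000·0.15/2.7 = 0.761111
tan δ = Δθ·L/(v·dt) = -0.177738  →  δ = -0.1759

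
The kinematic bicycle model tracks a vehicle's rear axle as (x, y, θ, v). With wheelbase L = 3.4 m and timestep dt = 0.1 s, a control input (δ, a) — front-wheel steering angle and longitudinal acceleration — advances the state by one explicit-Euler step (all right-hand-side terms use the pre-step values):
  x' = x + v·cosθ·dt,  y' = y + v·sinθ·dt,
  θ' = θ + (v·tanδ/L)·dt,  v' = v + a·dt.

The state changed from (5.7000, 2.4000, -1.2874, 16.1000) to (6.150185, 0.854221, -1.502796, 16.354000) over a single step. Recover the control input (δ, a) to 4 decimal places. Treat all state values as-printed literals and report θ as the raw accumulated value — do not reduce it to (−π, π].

δ = -0.4269, a = 2.5400

a = (v'−v)/dt = (0.254000)/0.1 = 2.5400
Δθ = θ'−θ = -0.215396;  (v·dt/L) = 16.1000·0.1/3.4 = 0.473529
tan δ = Δθ·L/(v·dt) = -0.454874  →  δ = -0.4269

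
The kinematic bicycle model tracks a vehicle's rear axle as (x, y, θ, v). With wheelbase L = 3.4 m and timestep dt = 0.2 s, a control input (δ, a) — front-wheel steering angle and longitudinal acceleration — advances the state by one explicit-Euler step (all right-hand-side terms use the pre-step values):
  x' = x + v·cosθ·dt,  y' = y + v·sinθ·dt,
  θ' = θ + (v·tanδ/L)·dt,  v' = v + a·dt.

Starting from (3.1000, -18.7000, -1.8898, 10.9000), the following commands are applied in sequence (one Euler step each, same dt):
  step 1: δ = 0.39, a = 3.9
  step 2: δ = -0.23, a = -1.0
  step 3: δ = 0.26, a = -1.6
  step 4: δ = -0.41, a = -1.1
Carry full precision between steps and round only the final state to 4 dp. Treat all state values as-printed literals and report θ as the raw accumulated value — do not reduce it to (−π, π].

(1.7122, -27.5754, -1.8928, 10.9400)

after step 1 (δ=0.39, a=3.9): (2.416307, -20.770015, -1.626241, 11.680000)
after step 2 (δ=-0.23, a=-1.0): (2.286854, -23.102426, -1.787112, 11.480000)
after step 3 (δ=0.26, a=-1.6): (1.794059, -25.344917, -1.607469, 11.160000)
after step 4 (δ=-0.41, a=-1.1): (1.712224, -27.575417, -1.892791, 10.940000)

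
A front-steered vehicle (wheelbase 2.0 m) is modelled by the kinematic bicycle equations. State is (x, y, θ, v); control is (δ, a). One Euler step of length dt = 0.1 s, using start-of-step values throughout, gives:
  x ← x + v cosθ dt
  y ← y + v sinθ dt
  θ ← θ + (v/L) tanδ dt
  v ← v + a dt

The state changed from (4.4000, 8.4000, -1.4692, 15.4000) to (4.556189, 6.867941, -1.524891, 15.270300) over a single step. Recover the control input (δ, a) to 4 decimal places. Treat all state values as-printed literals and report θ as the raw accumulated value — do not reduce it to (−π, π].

a = (v'−v)/dt = (-0.129700)/0.1 = -1.2970
Δθ = θ'−θ = -0.055691;  (v·dt/L) = 15.4000·0.1/2.0 = 0.770000
tan δ = Δθ·L/(v·dt) = -0.072326  →  δ = -0.0722

δ = -0.0722, a = -1.2970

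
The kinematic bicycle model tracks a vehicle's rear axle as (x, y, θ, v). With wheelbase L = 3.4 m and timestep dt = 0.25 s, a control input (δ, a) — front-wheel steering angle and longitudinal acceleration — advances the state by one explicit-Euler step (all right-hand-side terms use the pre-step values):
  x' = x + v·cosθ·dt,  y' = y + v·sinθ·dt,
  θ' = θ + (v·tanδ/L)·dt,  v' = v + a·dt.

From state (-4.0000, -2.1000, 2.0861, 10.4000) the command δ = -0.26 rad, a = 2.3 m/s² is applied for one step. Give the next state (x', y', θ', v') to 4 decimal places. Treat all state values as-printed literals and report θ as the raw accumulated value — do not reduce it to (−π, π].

x' = -4.0000 + 10.4000·cos(2.0861)·0.25 = -5.2813
y' = -2.1000 + 10.4000·sin(2.0861)·0.25 = 0.1624
θ' = 2.0861 + (10.4000/3.4)·tan(-0.26)·0.25 = 1.8827
v' = 10.4000 + 2.3000·0.25 = 10.9750

(-5.2813, 0.1624, 1.8827, 10.9750)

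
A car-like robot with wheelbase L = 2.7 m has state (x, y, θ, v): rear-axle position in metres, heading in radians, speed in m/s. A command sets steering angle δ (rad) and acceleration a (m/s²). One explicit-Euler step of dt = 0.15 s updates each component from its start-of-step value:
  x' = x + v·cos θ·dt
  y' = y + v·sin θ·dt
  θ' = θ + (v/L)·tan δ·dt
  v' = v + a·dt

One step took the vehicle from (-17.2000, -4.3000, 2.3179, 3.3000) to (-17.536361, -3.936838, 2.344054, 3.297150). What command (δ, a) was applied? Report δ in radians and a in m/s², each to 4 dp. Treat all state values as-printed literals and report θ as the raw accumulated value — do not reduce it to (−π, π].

δ = 0.1417, a = -0.0190

a = (v'−v)/dt = (-0.002850)/0.15 = -0.0190
Δθ = θ'−θ = 0.026154;  (v·dt/L) = 3.3000·0.15/2.7 = 0.183333
tan δ = Δθ·L/(v·dt) = 0.142658  →  δ = 0.1417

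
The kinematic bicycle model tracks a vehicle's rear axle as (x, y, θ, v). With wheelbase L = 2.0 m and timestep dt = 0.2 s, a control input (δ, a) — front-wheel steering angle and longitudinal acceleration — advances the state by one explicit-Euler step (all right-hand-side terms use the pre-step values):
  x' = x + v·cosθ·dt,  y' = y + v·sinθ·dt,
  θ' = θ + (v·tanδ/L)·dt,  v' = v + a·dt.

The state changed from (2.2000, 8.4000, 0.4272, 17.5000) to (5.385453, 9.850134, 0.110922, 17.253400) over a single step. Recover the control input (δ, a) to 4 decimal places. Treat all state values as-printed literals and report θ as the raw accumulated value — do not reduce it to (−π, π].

a = (v'−v)/dt = (-0.246600)/0.2 = -1.2330
Δθ = θ'−θ = -0.316278;  (v·dt/L) = 17.5000·0.2/2.0 = 1.750000
tan δ = Δθ·L/(v·dt) = -0.180730  →  δ = -0.1788

δ = -0.1788, a = -1.2330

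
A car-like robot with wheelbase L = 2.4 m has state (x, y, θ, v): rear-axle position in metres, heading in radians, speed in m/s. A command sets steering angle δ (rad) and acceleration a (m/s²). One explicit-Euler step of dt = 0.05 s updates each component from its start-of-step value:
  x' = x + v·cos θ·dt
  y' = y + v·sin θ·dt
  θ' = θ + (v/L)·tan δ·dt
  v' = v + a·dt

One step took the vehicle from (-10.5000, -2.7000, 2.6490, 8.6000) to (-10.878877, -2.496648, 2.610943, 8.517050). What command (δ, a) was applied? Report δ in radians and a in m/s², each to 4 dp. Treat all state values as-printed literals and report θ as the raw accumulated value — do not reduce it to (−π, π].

δ = -0.2093, a = -1.6590

a = (v'−v)/dt = (-0.082950)/0.05 = -1.6590
Δθ = θ'−θ = -0.038057;  (v·dt/L) = 8.6000·0.05/2.4 = 0.179167
tan δ = Δθ·L/(v·dt) = -0.212411  →  δ = -0.2093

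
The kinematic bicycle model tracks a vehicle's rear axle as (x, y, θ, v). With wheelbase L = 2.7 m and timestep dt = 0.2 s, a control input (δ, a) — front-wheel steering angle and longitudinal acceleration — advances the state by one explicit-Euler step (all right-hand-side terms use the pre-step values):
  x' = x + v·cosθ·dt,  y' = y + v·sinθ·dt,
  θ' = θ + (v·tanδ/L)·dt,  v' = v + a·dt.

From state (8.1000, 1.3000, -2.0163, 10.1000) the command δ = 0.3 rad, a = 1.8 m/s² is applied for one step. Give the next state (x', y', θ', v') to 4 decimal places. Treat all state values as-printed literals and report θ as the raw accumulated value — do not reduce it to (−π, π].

x' = 8.1000 + 10.1000·cos(-2.0163)·0.2 = 7.2296
y' = 1.3000 + 10.1000·sin(-2.0163)·0.2 = -0.5228
θ' = -2.0163 + (10.1000/2.7)·tan(0.3)·0.2 = -1.7849
v' = 10.1000 + 1.8000·0.2 = 10.4600

(7.2296, -0.5228, -1.7849, 10.4600)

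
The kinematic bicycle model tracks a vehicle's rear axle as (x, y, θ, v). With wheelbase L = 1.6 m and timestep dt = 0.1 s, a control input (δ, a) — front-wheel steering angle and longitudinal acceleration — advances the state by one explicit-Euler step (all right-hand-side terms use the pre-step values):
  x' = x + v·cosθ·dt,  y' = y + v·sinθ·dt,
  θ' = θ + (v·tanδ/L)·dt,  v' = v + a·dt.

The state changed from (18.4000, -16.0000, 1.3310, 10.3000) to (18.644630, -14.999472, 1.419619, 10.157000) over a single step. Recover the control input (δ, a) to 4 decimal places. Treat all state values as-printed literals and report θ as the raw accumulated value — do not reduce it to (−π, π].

δ = 0.1368, a = -1.4300

a = (v'−v)/dt = (-0.143000)/0.1 = -1.4300
Δθ = θ'−θ = 0.088619;  (v·dt/L) = 10.3000·0.1/1.6 = 0.643750
tan δ = Δθ·L/(v·dt) = 0.137661  →  δ = 0.1368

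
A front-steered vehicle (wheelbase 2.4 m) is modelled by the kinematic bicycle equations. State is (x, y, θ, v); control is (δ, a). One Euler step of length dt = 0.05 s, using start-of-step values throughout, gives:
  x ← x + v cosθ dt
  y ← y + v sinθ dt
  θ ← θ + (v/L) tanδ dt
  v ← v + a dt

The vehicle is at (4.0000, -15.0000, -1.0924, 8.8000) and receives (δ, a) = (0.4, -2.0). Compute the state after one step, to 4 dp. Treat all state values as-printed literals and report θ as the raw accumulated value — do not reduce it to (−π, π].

(4.2026, -15.3906, -1.0149, 8.7000)

x' = 4.0000 + 8.8000·cos(-1.0924)·0.05 = 4.2026
y' = -15.0000 + 8.8000·sin(-1.0924)·0.05 = -15.3906
θ' = -1.0924 + (8.8000/2.4)·tan(0.4)·0.05 = -1.0149
v' = 8.8000 − 2.0000·0.05 = 8.7000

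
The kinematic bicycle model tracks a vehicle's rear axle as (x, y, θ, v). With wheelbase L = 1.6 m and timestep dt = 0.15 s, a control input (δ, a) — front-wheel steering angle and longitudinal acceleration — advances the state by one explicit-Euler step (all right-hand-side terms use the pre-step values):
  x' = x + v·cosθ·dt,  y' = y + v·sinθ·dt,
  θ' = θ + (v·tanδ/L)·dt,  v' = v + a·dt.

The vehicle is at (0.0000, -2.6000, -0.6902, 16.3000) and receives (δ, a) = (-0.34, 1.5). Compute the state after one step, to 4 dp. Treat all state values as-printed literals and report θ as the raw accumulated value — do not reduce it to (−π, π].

x' = 0.0000 + 16.3000·cos(-0.6902)·0.15 = 1.8854
y' = -2.6000 + 16.3000·sin(-0.6902)·0.15 = -4.1567
θ' = -0.6902 + (16.3000/1.6)·tan(-0.34)·0.15 = -1.2308
v' = 16.3000 + 1.5000·0.15 = 16.5250

(1.8854, -4.1567, -1.2308, 16.5250)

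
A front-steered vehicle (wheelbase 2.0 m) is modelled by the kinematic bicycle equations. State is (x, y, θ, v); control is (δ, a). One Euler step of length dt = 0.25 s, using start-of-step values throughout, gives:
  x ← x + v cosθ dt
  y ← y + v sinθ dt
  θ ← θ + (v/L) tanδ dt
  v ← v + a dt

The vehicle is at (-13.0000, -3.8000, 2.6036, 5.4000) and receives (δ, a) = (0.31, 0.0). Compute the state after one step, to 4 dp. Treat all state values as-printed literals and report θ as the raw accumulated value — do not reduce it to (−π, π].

x' = -13.0000 + 5.4000·cos(2.6036)·0.25 = -14.1593
y' = -3.8000 + 5.4000·sin(2.6036)·0.25 = -3.1082
θ' = 2.6036 + (5.4000/2.0)·tan(0.31)·0.25 = 2.8198
v' = 5.4000 + 0.0000·0.25 = 5.4000

(-14.1593, -3.1082, 2.8198, 5.4000)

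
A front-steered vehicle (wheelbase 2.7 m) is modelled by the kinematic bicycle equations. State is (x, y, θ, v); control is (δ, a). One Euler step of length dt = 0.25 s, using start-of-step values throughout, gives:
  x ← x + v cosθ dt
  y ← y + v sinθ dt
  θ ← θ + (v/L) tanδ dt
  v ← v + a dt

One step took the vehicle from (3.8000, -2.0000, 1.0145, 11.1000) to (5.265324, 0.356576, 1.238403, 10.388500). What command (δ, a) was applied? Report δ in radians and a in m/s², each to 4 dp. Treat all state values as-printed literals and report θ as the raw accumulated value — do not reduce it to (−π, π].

δ = 0.2145, a = -2.8460

a = (v'−v)/dt = (-0.711500)/0.25 = -2.8460
Δθ = θ'−θ = 0.223903;  (v·dt/L) = 11.1000·0.25/2.7 = 1.027778
tan δ = Δθ·L/(v·dt) = 0.217852  →  δ = 0.2145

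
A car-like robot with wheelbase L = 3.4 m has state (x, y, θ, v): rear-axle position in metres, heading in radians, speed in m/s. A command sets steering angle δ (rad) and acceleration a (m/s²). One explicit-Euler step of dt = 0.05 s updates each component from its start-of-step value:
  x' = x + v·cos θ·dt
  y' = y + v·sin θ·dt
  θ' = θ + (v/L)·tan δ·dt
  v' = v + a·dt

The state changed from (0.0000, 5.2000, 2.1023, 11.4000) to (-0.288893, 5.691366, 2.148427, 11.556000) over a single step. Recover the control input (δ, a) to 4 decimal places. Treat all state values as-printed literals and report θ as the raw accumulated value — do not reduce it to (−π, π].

a = (v'−v)/dt = (0.156000)/0.05 = 3.1200
Δθ = θ'−θ = 0.046127;  (v·dt/L) = 11.4000·0.05/3.4 = 0.167647
tan δ = Δθ·L/(v·dt) = 0.275144  →  δ = 0.2685

δ = 0.2685, a = 3.1200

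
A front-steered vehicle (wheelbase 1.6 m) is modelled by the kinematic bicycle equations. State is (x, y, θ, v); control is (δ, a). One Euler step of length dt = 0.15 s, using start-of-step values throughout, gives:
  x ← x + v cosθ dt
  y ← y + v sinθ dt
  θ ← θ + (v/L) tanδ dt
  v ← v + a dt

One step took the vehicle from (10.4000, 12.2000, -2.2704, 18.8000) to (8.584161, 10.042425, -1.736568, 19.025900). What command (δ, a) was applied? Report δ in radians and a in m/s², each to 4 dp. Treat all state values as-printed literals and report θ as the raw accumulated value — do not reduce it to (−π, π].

δ = 0.2941, a = 1.5060

a = (v'−v)/dt = (0.225900)/0.15 = 1.5060
Δθ = θ'−θ = 0.533832;  (v·dt/L) = 18.8000·0.15/1.6 = 1.762500
tan δ = Δθ·L/(v·dt) = 0.302883  →  δ = 0.2941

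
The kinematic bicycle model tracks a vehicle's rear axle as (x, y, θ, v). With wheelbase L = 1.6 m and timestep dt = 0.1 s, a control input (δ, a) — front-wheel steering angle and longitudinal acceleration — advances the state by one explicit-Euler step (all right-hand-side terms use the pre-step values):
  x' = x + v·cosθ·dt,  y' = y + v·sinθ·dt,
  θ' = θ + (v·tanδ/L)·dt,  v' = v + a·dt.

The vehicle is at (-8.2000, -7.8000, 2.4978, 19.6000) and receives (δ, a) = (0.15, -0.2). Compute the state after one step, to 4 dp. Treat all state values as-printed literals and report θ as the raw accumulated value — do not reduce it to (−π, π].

(-9.7677, -6.6235, 2.6829, 19.5800)

x' = -8.2000 + 19.6000·cos(2.4978)·0.1 = -9.7677
y' = -7.8000 + 19.6000·sin(2.4978)·0.1 = -6.6235
θ' = 2.4978 + (19.6000/1.6)·tan(0.15)·0.1 = 2.6829
v' = 19.6000 − 0.2000·0.1 = 19.5800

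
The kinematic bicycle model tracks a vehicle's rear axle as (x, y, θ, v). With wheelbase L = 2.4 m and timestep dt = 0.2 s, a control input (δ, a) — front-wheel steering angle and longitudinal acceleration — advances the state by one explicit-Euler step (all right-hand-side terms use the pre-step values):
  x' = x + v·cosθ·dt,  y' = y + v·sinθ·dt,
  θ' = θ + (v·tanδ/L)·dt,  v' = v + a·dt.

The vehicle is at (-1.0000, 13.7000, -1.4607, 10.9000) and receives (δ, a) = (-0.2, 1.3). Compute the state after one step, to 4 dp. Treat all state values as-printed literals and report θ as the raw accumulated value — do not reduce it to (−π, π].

(-0.7605, 11.5332, -1.6448, 11.1600)

x' = -1.0000 + 10.9000·cos(-1.4607)·0.2 = -0.7605
y' = 13.7000 + 10.9000·sin(-1.4607)·0.2 = 11.5332
θ' = -1.4607 + (10.9000/2.4)·tan(-0.2)·0.2 = -1.6448
v' = 10.9000 + 1.3000·0.2 = 11.1600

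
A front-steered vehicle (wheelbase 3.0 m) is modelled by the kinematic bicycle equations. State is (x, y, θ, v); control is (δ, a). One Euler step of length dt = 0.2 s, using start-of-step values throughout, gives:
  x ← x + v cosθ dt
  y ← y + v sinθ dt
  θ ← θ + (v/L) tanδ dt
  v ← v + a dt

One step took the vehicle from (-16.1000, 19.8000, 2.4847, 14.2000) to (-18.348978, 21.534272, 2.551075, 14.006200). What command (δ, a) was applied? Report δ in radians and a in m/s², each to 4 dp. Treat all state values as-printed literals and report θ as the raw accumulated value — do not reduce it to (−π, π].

δ = 0.0700, a = -0.9690

a = (v'−v)/dt = (-0.193800)/0.2 = -0.9690
Δθ = θ'−θ = 0.066375;  (v·dt/L) = 14.2000·0.2/3.0 = 0.946667
tan δ = Δθ·L/(v·dt) = 0.070114  →  δ = 0.0700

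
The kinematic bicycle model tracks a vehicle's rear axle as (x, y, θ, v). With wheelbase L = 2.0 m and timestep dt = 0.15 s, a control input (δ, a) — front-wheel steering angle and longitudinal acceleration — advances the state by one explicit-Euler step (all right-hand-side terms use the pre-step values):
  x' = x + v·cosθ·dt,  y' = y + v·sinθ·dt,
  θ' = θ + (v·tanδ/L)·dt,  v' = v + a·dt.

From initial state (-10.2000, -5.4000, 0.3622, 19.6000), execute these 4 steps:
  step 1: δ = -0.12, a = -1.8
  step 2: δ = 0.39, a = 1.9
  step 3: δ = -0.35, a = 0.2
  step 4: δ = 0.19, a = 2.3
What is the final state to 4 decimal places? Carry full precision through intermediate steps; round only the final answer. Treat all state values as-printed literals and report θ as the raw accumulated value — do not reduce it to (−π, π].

(0.3487, -1.0425, 0.5272, 19.9900)

after step 1 (δ=-0.12, a=-1.8): (-7.450749, -4.358263, 0.184948, 19.330000)
after step 2 (δ=0.39, a=1.9): (-4.600697, -3.825057, 0.780875, 19.615000)
after step 3 (δ=-0.35, a=0.2): (-2.510824, -1.754003, 0.243873, 19.645000)
after step 4 (δ=0.19, a=2.3): (0.348732, -1.042474, 0.527232, 19.990000)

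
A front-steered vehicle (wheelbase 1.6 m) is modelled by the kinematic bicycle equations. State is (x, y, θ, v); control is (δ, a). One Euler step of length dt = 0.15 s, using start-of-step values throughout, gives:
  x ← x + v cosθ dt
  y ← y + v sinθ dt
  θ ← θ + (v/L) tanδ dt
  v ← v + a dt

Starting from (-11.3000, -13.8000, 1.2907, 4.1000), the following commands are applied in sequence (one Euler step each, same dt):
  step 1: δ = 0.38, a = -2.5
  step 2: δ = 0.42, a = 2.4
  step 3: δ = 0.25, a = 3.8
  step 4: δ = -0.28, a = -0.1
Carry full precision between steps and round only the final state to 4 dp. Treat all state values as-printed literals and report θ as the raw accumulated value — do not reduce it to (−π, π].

after step 1 (δ=0.38, a=-2.5): (-11.129984, -13.208967, 1.444224, 3.725000)
after step 2 (δ=0.42, a=2.4): (-11.059451, -12.654687, 1.600176, 4.085000)
after step 3 (δ=0.25, a=3.8): (-11.077451, -12.042201, 1.697964, 4.655000)
after step 4 (δ=-0.28, a=-0.1): (-11.166006, -11.349590, 1.572473, 4.640000)

(-11.1660, -11.3496, 1.5725, 4.6400)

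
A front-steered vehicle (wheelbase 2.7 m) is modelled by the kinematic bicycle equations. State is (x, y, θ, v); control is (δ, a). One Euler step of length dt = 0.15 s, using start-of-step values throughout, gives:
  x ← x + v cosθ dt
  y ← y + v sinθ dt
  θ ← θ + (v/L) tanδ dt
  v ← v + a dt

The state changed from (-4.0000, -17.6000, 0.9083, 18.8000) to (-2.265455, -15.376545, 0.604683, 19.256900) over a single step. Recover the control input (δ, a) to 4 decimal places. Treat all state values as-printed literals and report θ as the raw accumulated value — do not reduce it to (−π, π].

δ = -0.2829, a = 3.0460

a = (v'−v)/dt = (0.456900)/0.15 = 3.0460
Δθ = θ'−θ = -0.303617;  (v·dt/L) = 18.8000·0.15/2.7 = 1.044444
tan δ = Δθ·L/(v·dt) = -0.290697  →  δ = -0.2829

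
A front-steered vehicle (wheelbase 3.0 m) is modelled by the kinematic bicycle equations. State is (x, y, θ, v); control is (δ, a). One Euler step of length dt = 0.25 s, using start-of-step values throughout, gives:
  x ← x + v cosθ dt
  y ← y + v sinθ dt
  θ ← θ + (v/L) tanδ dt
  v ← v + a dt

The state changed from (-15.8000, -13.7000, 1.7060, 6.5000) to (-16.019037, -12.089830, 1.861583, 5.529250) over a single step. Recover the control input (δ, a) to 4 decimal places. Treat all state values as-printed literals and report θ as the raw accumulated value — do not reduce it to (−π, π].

δ = 0.2797, a = -3.8830

a = (v'−v)/dt = (-0.970750)/0.25 = -3.8830
Δθ = θ'−θ = 0.155583;  (v·dt/L) = 6.5000·0.25/3.0 = 0.541667
tan δ = Δθ·L/(v·dt) = 0.287230  →  δ = 0.2797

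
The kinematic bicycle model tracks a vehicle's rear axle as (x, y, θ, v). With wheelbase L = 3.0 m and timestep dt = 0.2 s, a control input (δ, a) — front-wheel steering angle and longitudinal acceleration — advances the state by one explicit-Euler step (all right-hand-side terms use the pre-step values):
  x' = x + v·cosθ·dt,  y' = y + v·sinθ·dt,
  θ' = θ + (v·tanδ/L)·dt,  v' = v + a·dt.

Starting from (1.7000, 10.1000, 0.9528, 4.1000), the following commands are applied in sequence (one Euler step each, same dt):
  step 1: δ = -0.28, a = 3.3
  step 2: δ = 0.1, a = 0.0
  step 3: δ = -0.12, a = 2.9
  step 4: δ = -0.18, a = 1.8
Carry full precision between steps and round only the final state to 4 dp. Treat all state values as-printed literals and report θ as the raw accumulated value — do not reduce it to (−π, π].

(4.0637, 13.0626, 0.8030, 5.7000)

after step 1 (δ=-0.28, a=3.3): (2.175111, 10.768334, 0.874202, 4.760000)
after step 2 (δ=0.1, a=0.0): (2.785923, 11.498548, 0.906041, 4.760000)
after step 3 (δ=-0.12, a=2.9): (3.373179, 12.247836, 0.867778, 5.340000)
after step 4 (δ=-0.18, a=1.8): (4.063667, 13.062607, 0.802996, 5.700000)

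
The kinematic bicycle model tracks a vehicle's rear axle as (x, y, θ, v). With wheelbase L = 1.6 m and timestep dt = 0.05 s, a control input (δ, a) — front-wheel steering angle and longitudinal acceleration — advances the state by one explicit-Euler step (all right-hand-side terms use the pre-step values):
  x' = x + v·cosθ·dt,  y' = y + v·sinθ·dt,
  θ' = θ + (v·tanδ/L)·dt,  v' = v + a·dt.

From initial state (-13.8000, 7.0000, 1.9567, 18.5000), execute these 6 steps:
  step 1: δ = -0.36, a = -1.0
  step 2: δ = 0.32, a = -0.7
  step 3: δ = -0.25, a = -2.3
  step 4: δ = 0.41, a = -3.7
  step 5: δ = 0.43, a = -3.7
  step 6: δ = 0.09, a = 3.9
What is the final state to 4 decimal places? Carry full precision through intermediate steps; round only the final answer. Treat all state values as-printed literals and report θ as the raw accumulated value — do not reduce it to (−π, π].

(-15.8138, 12.0077, 2.3420, 18.1250)

after step 1 (δ=-0.36, a=-1.0): (-14.148167, 7.856974, 1.739092, 18.450000)
after step 2 (δ=0.32, a=-0.7): (-14.302688, 8.766441, 1.930159, 18.415000)
after step 3 (δ=-0.25, a=-2.3): (-14.626495, 9.628374, 1.783218, 18.300000)
after step 4 (δ=0.41, a=-3.7): (-14.819402, 10.522808, 2.031772, 18.115000)
after step 5 (δ=0.43, a=-3.7): (-15.222300, 11.334015, 2.291395, 17.930000)
after step 6 (δ=0.09, a=3.9): (-15.813841, 12.007655, 2.341959, 18.125000)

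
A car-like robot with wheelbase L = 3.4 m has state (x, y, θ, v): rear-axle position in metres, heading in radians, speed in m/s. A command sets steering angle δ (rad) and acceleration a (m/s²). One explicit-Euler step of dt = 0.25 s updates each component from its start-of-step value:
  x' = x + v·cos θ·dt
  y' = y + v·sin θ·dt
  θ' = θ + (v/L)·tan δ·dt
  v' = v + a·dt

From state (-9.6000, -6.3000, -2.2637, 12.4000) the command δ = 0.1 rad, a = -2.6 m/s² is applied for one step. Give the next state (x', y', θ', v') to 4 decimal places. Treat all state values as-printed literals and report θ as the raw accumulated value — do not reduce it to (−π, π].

x' = -9.6000 + 12.4000·cos(-2.2637)·0.25 = -11.5802
y' = -6.3000 + 12.4000·sin(-2.2637)·0.25 = -8.6851
θ' = -2.2637 + (12.4000/3.4)·tan(0.1)·0.25 = -2.1722
v' = 12.4000 − 2.6000·0.25 = 11.7500

(-11.5802, -8.6851, -2.1722, 11.7500)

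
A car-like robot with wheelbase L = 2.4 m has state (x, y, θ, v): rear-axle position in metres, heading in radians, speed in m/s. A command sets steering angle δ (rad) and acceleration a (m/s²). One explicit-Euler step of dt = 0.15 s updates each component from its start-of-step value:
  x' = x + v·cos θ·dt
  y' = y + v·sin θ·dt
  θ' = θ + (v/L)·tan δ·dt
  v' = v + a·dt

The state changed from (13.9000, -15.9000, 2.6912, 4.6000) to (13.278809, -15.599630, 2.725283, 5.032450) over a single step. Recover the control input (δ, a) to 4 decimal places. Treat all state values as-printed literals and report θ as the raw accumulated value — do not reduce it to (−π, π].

a = (v'−v)/dt = (0.432450)/0.15 = 2.8830
Δθ = θ'−θ = 0.034083;  (v·dt/L) = 4.6000·0.15/2.4 = 0.287500
tan δ = Δθ·L/(v·dt) = 0.118550  →  δ = 0.1180

δ = 0.1180, a = 2.8830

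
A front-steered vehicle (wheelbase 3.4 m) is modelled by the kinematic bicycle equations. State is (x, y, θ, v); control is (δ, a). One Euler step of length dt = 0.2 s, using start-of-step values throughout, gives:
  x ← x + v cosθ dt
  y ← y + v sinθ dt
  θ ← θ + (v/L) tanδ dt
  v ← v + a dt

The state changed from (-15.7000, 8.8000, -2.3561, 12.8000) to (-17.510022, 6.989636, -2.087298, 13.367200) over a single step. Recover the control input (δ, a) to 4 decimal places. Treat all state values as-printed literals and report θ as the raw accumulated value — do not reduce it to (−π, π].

a = (v'−v)/dt = (0.567200)/0.2 = 2.8360
Δθ = θ'−θ = 0.268802;  (v·dt/L) = 12.8000·0.2/3.4 = 0.752941
tan δ = Δθ·L/(v·dt) = 0.357003  →  δ = 0.3429

δ = 0.3429, a = 2.8360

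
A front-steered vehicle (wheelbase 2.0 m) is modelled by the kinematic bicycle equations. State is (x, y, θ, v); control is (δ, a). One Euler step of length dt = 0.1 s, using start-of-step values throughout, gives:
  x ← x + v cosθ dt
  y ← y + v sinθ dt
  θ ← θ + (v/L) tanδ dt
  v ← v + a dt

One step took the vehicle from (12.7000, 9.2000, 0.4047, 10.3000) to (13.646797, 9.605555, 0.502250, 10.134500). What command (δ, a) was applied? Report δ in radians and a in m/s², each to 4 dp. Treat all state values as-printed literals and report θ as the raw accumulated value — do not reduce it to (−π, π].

a = (v'−v)/dt = (-0.165500)/0.1 = -1.6550
Δθ = θ'−θ = 0.097550;  (v·dt/L) = 10.3000·0.1/2.0 = 0.515000
tan δ = Δθ·L/(v·dt) = 0.189417  →  δ = 0.1872

δ = 0.1872, a = -1.6550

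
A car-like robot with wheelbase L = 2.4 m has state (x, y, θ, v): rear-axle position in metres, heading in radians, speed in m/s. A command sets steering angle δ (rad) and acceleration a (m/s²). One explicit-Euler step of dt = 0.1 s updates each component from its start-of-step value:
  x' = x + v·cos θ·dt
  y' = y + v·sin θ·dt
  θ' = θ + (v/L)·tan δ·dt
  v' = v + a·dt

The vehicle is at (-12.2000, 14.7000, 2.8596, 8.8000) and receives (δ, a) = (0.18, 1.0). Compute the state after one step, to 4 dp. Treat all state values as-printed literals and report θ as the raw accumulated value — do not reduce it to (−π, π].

x' = -12.2000 + 8.8000·cos(2.8596)·0.1 = -13.0452
y' = 14.7000 + 8.8000·sin(2.8596)·0.1 = 14.9449
θ' = 2.8596 + (8.8000/2.4)·tan(0.18)·0.1 = 2.9263
v' = 8.8000 + 1.0000·0.1 = 8.9000

(-13.0452, 14.9449, 2.9263, 8.9000)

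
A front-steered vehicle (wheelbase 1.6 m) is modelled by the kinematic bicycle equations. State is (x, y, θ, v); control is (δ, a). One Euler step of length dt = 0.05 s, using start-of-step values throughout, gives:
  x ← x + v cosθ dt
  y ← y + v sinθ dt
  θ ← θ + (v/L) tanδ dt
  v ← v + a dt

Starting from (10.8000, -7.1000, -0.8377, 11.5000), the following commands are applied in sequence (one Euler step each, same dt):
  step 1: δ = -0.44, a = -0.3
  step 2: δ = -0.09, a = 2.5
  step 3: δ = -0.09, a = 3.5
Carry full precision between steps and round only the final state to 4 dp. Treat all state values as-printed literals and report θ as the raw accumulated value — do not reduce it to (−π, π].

after step 1 (δ=-0.44, a=-0.3): (11.184775, -7.527286, -1.006887, 11.485000)
after step 2 (δ=-0.09, a=2.5): (11.491708, -8.012626, -1.039276, 11.610000)
after step 3 (δ=-0.09, a=3.5): (11.785932, -8.513039, -1.072017, 11.785000)

(11.7859, -8.5130, -1.0720, 11.7850)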